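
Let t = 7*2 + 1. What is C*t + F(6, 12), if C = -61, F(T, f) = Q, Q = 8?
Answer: -907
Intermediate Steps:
F(T, f) = 8
t = 15 (t = 14 + 1 = 15)
C*t + F(6, 12) = -61*15 + 8 = -915 + 8 = -907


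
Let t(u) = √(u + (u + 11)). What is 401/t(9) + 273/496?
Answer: 273/496 + 401*√29/29 ≈ 75.014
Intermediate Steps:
t(u) = √(11 + 2*u) (t(u) = √(u + (11 + u)) = √(11 + 2*u))
401/t(9) + 273/496 = 401/(√(11 + 2*9)) + 273/496 = 401/(√(11 + 18)) + 273*(1/496) = 401/(√29) + 273/496 = 401*(√29/29) + 273/496 = 401*√29/29 + 273/496 = 273/496 + 401*√29/29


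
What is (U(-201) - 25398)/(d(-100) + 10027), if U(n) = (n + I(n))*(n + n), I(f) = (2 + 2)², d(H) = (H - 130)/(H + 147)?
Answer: 767228/157013 ≈ 4.8864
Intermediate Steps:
d(H) = (-130 + H)/(147 + H)
I(f) = 16 (I(f) = 4² = 16)
U(n) = 2*n*(16 + n) (U(n) = (n + 16)*(n + n) = (16 + n)*(2*n) = 2*n*(16 + n))
(U(-201) - 25398)/(d(-100) + 10027) = (2*(-201)*(16 - 201) - 25398)/((-130 - 100)/(147 - 100) + 10027) = (2*(-201)*(-185) - 25398)/(-230/47 + 10027) = (74370 - 25398)/((1/47)*(-230) + 10027) = 48972/(-230/47 + 10027) = 48972/(471039/47) = 48972*(47/471039) = 767228/157013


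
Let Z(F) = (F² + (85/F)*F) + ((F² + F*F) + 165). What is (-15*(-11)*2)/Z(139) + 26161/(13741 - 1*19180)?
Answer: -1521115423/316620507 ≈ -4.8042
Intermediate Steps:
Z(F) = 250 + 3*F² (Z(F) = (F² + 85) + ((F² + F²) + 165) = (85 + F²) + (2*F² + 165) = (85 + F²) + (165 + 2*F²) = 250 + 3*F²)
(-15*(-11)*2)/Z(139) + 26161/(13741 - 1*19180) = (-15*(-11)*2)/(250 + 3*139²) + 26161/(13741 - 1*19180) = (165*2)/(250 + 3*19321) + 26161/(13741 - 19180) = 330/(250 + 57963) + 26161/(-5439) = 330/58213 + 26161*(-1/5439) = 330*(1/58213) - 26161/5439 = 330/58213 - 26161/5439 = -1521115423/316620507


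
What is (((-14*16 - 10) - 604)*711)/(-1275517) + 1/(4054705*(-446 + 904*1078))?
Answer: 2353213149046099057/5037718525170784010 ≈ 0.46712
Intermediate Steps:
(((-14*16 - 10) - 604)*711)/(-1275517) + 1/(4054705*(-446 + 904*1078)) = (((-224 - 10) - 604)*711)*(-1/1275517) + 1/(4054705*(-446 + 974512)) = ((-234 - 604)*711)*(-1/1275517) + (1/4054705)/974066 = -838*711*(-1/1275517) + (1/4054705)*(1/974066) = -595818*(-1/1275517) + 1/3949550280530 = 595818/1275517 + 1/3949550280530 = 2353213149046099057/5037718525170784010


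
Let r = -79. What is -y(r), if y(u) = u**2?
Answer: -6241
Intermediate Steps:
-y(r) = -1*(-79)**2 = -1*6241 = -6241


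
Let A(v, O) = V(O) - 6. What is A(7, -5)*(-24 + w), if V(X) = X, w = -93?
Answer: 1287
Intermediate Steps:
A(v, O) = -6 + O (A(v, O) = O - 6 = -6 + O)
A(7, -5)*(-24 + w) = (-6 - 5)*(-24 - 93) = -11*(-117) = 1287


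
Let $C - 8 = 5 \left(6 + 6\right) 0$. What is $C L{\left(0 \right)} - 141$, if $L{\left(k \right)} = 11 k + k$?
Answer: $-141$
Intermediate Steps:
$L{\left(k \right)} = 12 k$
$C = 8$ ($C = 8 + 5 \left(6 + 6\right) 0 = 8 + 5 \cdot 12 \cdot 0 = 8 + 60 \cdot 0 = 8 + 0 = 8$)
$C L{\left(0 \right)} - 141 = 8 \cdot 12 \cdot 0 - 141 = 8 \cdot 0 - 141 = 0 - 141 = -141$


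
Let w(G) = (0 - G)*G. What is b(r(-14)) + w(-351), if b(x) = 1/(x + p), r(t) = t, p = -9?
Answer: -2833624/23 ≈ -1.2320e+5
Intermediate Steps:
w(G) = -G² (w(G) = (-G)*G = -G²)
b(x) = 1/(-9 + x) (b(x) = 1/(x - 9) = 1/(-9 + x))
b(r(-14)) + w(-351) = 1/(-9 - 14) - 1*(-351)² = 1/(-23) - 1*123201 = -1/23 - 123201 = -2833624/23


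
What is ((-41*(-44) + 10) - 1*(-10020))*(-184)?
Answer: -2177456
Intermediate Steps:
((-41*(-44) + 10) - 1*(-10020))*(-184) = ((1804 + 10) + 10020)*(-184) = (1814 + 10020)*(-184) = 11834*(-184) = -2177456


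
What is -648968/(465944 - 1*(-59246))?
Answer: -324484/262595 ≈ -1.2357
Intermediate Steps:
-648968/(465944 - 1*(-59246)) = -648968/(465944 + 59246) = -648968/525190 = -648968*1/525190 = -324484/262595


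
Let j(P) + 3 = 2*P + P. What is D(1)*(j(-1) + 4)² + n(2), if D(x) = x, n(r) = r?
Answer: 6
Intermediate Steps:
j(P) = -3 + 3*P (j(P) = -3 + (2*P + P) = -3 + 3*P)
D(1)*(j(-1) + 4)² + n(2) = 1*((-3 + 3*(-1)) + 4)² + 2 = 1*((-3 - 3) + 4)² + 2 = 1*(-6 + 4)² + 2 = 1*(-2)² + 2 = 1*4 + 2 = 4 + 2 = 6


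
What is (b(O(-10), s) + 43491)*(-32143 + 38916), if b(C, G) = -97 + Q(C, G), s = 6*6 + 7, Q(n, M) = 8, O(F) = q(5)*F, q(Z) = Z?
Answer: 293961746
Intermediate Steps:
O(F) = 5*F
s = 43 (s = 36 + 7 = 43)
b(C, G) = -89 (b(C, G) = -97 + 8 = -89)
(b(O(-10), s) + 43491)*(-32143 + 38916) = (-89 + 43491)*(-32143 + 38916) = 43402*6773 = 293961746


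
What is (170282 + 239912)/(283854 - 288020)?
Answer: -205097/2083 ≈ -98.462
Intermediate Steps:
(170282 + 239912)/(283854 - 288020) = 410194/(-4166) = 410194*(-1/4166) = -205097/2083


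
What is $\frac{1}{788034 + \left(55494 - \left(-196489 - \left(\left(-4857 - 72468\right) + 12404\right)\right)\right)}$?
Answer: $\frac{1}{975096} \approx 1.0255 \cdot 10^{-6}$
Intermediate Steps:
$\frac{1}{788034 + \left(55494 - \left(-196489 - \left(\left(-4857 - 72468\right) + 12404\right)\right)\right)} = \frac{1}{788034 + \left(55494 - \left(-196489 - \left(-77325 + 12404\right)\right)\right)} = \frac{1}{788034 + \left(55494 - \left(-196489 - -64921\right)\right)} = \frac{1}{788034 + \left(55494 - \left(-196489 + 64921\right)\right)} = \frac{1}{788034 + \left(55494 - -131568\right)} = \frac{1}{788034 + \left(55494 + 131568\right)} = \frac{1}{788034 + 187062} = \frac{1}{975096}$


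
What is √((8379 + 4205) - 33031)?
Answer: I*√20447 ≈ 142.99*I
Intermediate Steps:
√((8379 + 4205) - 33031) = √(12584 - 33031) = √(-20447) = I*√20447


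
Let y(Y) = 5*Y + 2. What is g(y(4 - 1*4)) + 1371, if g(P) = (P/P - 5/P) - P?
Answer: 2735/2 ≈ 1367.5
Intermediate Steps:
y(Y) = 2 + 5*Y
g(P) = 1 - P - 5/P (g(P) = (1 - 5/P) - P = 1 - P - 5/P)
g(y(4 - 1*4)) + 1371 = (1 - (2 + 5*(4 - 1*4)) - 5/(2 + 5*(4 - 1*4))) + 1371 = (1 - (2 + 5*(4 - 4)) - 5/(2 + 5*(4 - 4))) + 1371 = (1 - (2 + 5*0) - 5/(2 + 5*0)) + 1371 = (1 - (2 + 0) - 5/(2 + 0)) + 1371 = (1 - 1*2 - 5/2) + 1371 = (1 - 2 - 5*½) + 1371 = (1 - 2 - 5/2) + 1371 = -7/2 + 1371 = 2735/2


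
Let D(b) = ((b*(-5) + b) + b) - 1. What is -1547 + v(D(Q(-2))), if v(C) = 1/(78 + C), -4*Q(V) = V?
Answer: -233595/151 ≈ -1547.0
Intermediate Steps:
Q(V) = -V/4
D(b) = -1 - 3*b (D(b) = ((-5*b + b) + b) - 1 = (-4*b + b) - 1 = -3*b - 1 = -1 - 3*b)
-1547 + v(D(Q(-2))) = -1547 + 1/(78 + (-1 - (-3)*(-2)/4)) = -1547 + 1/(78 + (-1 - 3*1/2)) = -1547 + 1/(78 + (-1 - 3/2)) = -1547 + 1/(78 - 5/2) = -1547 + 1/(151/2) = -1547 + 2/151 = -233595/151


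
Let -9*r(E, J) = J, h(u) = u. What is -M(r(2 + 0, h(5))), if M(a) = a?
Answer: 5/9 ≈ 0.55556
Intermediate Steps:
r(E, J) = -J/9
-M(r(2 + 0, h(5))) = -(-1)*5/9 = -1*(-5/9) = 5/9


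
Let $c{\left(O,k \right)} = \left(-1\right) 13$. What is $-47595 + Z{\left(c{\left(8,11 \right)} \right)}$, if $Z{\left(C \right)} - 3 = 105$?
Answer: $-47487$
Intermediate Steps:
$c{\left(O,k \right)} = -13$
$Z{\left(C \right)} = 108$ ($Z{\left(C \right)} = 3 + 105 = 108$)
$-47595 + Z{\left(c{\left(8,11 \right)} \right)} = -47595 + 108 = -47487$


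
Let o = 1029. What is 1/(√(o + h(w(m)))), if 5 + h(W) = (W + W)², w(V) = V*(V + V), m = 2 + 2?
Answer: √5/160 ≈ 0.013975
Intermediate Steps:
m = 4
w(V) = 2*V² (w(V) = V*(2*V) = 2*V²)
h(W) = -5 + 4*W² (h(W) = -5 + (W + W)² = -5 + (2*W)² = -5 + 4*W²)
1/(√(o + h(w(m)))) = 1/(√(1029 + (-5 + 4*(2*4²)²))) = 1/(√(1029 + (-5 + 4*(2*16)²))) = 1/(√(1029 + (-5 + 4*32²))) = 1/(√(1029 + (-5 + 4*1024))) = 1/(√(1029 + (-5 + 4096))) = 1/(√(1029 + 4091)) = 1/(√5120) = 1/(32*√5) = √5/160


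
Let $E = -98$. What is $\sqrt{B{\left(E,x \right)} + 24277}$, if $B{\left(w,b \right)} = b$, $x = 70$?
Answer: $\sqrt{24347} \approx 156.04$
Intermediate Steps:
$\sqrt{B{\left(E,x \right)} + 24277} = \sqrt{70 + 24277} = \sqrt{24347}$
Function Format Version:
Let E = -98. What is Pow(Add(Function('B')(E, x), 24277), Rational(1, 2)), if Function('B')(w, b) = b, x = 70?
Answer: Pow(24347, Rational(1, 2)) ≈ 156.04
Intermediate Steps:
Pow(Add(Function('B')(E, x), 24277), Rational(1, 2)) = Pow(Add(70, 24277), Rational(1, 2)) = Pow(24347, Rational(1, 2))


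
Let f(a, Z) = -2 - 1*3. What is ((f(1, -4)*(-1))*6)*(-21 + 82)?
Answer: 1830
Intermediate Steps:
f(a, Z) = -5 (f(a, Z) = -2 - 3 = -5)
((f(1, -4)*(-1))*6)*(-21 + 82) = (-5*(-1)*6)*(-21 + 82) = (5*6)*61 = 30*61 = 1830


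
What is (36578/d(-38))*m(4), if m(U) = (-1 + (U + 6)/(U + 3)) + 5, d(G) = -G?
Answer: 36578/7 ≈ 5225.4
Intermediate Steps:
m(U) = 4 + (6 + U)/(3 + U) (m(U) = (-1 + (6 + U)/(3 + U)) + 5 = 4 + (6 + U)/(3 + U))
(36578/d(-38))*m(4) = (36578/((-1*(-38))))*((18 + 5*4)/(3 + 4)) = (36578/38)*((18 + 20)/7) = (36578*(1/38))*((1/7)*38) = (18289/19)*(38/7) = 36578/7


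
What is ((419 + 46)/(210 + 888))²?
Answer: 24025/133956 ≈ 0.17935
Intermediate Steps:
((419 + 46)/(210 + 888))² = (465/1098)² = (465*(1/1098))² = (155/366)² = 24025/133956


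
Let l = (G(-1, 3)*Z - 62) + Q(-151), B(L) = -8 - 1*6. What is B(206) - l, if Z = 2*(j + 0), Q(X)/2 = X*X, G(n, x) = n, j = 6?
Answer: -45542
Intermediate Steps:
B(L) = -14 (B(L) = -8 - 6 = -14)
Q(X) = 2*X**2 (Q(X) = 2*(X*X) = 2*X**2)
Z = 12 (Z = 2*(6 + 0) = 2*6 = 12)
l = 45528 (l = (-1*12 - 62) + 2*(-151)**2 = (-12 - 62) + 2*22801 = -74 + 45602 = 45528)
B(206) - l = -14 - 1*45528 = -14 - 45528 = -45542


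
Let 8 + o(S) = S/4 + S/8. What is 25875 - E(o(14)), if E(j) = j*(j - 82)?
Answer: 410271/16 ≈ 25642.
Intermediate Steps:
o(S) = -8 + 3*S/8 (o(S) = -8 + (S/4 + S/8) = -8 + 3*S/8)
E(j) = j*(-82 + j)
25875 - E(o(14)) = 25875 - (-8 + (3/8)*14)*(-82 + (-8 + (3/8)*14)) = 25875 - (-8 + 21/4)*(-82 + (-8 + 21/4)) = 25875 - (-11)*(-82 - 11/4)/4 = 25875 - (-11)*(-339)/(4*4) = 25875 - 1*3729/16 = 25875 - 3729/16 = 410271/16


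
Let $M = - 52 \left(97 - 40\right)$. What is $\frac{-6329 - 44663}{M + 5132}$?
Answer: $- \frac{6374}{271} \approx -23.52$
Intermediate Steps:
$M = -2964$ ($M = \left(-52\right) 57 = -2964$)
$\frac{-6329 - 44663}{M + 5132} = \frac{-6329 - 44663}{-2964 + 5132} = - \frac{50992}{2168} = \left(-50992\right) \frac{1}{2168} = - \frac{6374}{271}$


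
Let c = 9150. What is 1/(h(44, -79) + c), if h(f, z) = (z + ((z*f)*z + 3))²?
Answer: 1/75365631934 ≈ 1.3269e-11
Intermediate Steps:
h(f, z) = (3 + z + f*z²)² (h(f, z) = (z + ((f*z)*z + 3))² = (z + (f*z² + 3))² = (z + (3 + f*z²))² = (3 + z + f*z²)²)
1/(h(44, -79) + c) = 1/((3 - 79 + 44*(-79)²)² + 9150) = 1/((3 - 79 + 44*6241)² + 9150) = 1/((3 - 79 + 274604)² + 9150) = 1/(274528² + 9150) = 1/(75365622784 + 9150) = 1/75365631934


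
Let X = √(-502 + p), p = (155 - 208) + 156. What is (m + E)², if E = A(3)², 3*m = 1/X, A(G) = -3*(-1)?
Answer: (10773 - I*√399)²/1432809 ≈ 81.0 - 0.30038*I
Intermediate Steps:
A(G) = 3
p = 103 (p = -53 + 156 = 103)
X = I*√399 (X = √(-502 + 103) = √(-399) = I*√399 ≈ 19.975*I)
m = -I*√399/1197 (m = 1/(3*((I*√399))) = (-I*√399/399)/3 = -I*√399/1197 ≈ -0.016688*I)
E = 9 (E = 3² = 9)
(m + E)² = (-I*√399/1197 + 9)² = (9 - I*√399/1197)²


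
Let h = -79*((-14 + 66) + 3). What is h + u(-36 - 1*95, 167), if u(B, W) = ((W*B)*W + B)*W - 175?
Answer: -610154050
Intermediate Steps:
u(B, W) = -175 + W*(B + B*W²) (u(B, W) = ((B*W)*W + B)*W - 175 = (B*W² + B)*W - 175 = (B + B*W²)*W - 175 = W*(B + B*W²) - 175 = -175 + W*(B + B*W²))
h = -4345 (h = -79*(52 + 3) = -79*55 = -4345)
h + u(-36 - 1*95, 167) = -4345 + (-175 + (-36 - 1*95)*167 + (-36 - 1*95)*167³) = -4345 + (-175 + (-36 - 95)*167 + (-36 - 95)*4657463) = -4345 + (-175 - 131*167 - 131*4657463) = -4345 + (-175 - 21877 - 610127653) = -4345 - 610149705 = -610154050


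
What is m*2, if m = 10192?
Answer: 20384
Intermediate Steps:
m*2 = 10192*2 = 20384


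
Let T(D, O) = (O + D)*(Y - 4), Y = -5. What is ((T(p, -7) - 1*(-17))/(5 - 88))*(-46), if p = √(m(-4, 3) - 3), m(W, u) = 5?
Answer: 3680/83 - 414*√2/83 ≈ 37.283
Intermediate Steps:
p = √2 (p = √(5 - 3) = √2 ≈ 1.4142)
T(D, O) = -9*D - 9*O (T(D, O) = (O + D)*(-5 - 4) = (D + O)*(-9) = -9*D - 9*O)
((T(p, -7) - 1*(-17))/(5 - 88))*(-46) = (((-9*√2 - 9*(-7)) - 1*(-17))/(5 - 88))*(-46) = (((-9*√2 + 63) + 17)/(-83))*(-46) = (((63 - 9*√2) + 17)*(-1/83))*(-46) = ((80 - 9*√2)*(-1/83))*(-46) = (-80/83 + 9*√2/83)*(-46) = 3680/83 - 414*√2/83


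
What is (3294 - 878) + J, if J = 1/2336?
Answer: 5643777/2336 ≈ 2416.0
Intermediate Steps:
J = 1/2336 ≈ 0.00042808
(3294 - 878) + J = (3294 - 878) + 1/2336 = 2416 + 1/2336 = 5643777/2336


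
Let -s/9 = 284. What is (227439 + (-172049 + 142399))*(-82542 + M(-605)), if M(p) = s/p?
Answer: -9876663732306/605 ≈ -1.6325e+10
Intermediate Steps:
s = -2556 (s = -9*284 = -2556)
M(p) = -2556/p
(227439 + (-172049 + 142399))*(-82542 + M(-605)) = (227439 + (-172049 + 142399))*(-82542 - 2556/(-605)) = (227439 - 29650)*(-82542 - 2556*(-1/605)) = 197789*(-82542 + 2556/605) = 197789*(-49935354/605) = -9876663732306/605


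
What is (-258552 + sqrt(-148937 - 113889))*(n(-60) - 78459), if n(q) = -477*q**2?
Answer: 464271225768 - 1795659*I*sqrt(262826) ≈ 4.6427e+11 - 9.2057e+8*I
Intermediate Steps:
(-258552 + sqrt(-148937 - 113889))*(n(-60) - 78459) = (-258552 + sqrt(-148937 - 113889))*(-477*(-60)**2 - 78459) = (-258552 + sqrt(-262826))*(-477*3600 - 78459) = (-258552 + I*sqrt(262826))*(-1717200 - 78459) = (-258552 + I*sqrt(262826))*(-1795659) = 464271225768 - 1795659*I*sqrt(262826)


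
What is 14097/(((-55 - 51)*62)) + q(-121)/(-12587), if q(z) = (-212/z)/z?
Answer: -2597882112635/1211129346724 ≈ -2.1450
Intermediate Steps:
q(z) = -212/z²
14097/(((-55 - 51)*62)) + q(-121)/(-12587) = 14097/(((-55 - 51)*62)) - 212/(-121)²/(-12587) = 14097/((-106*62)) - 212*1/14641*(-1/12587) = 14097/(-6572) - 212/14641*(-1/12587) = 14097*(-1/6572) + 212/184286267 = -14097/6572 + 212/184286267 = -2597882112635/1211129346724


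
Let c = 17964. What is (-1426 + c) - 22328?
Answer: -5790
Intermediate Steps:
(-1426 + c) - 22328 = (-1426 + 17964) - 22328 = 16538 - 22328 = -5790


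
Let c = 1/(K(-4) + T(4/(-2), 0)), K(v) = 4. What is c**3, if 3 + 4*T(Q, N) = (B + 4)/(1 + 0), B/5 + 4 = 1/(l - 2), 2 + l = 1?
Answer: -216/343 ≈ -0.62974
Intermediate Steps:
l = -1 (l = -2 + 1 = -1)
B = -65/3 (B = -20 + 5/(-1 - 2) = -20 + 5/(-3) = -20 + 5*(-1/3) = -20 - 5/3 = -65/3 ≈ -21.667)
T(Q, N) = -31/6 (T(Q, N) = -3/4 + ((-65/3 + 4)/(1 + 0))/4 = -3/4 + (-53/3/1)/4 = -3/4 + (-53/3*1)/4 = -3/4 + (1/4)*(-53/3) = -3/4 - 53/12 = -31/6)
c = -6/7 (c = 1/(4 - 31/6) = 1/(-7/6) = -6/7 ≈ -0.85714)
c**3 = (-6/7)**3 = -216/343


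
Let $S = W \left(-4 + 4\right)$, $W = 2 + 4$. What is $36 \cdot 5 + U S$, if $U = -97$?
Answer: $180$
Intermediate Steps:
$W = 6$
$S = 0$ ($S = 6 \left(-4 + 4\right) = 6 \cdot 0 = 0$)
$36 \cdot 5 + U S = 36 \cdot 5 - 0 = 180 + 0 = 180$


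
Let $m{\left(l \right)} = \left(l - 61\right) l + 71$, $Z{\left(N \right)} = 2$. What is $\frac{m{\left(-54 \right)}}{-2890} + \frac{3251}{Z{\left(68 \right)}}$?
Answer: $\frac{2345707}{1445} \approx 1623.3$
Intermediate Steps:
$m{\left(l \right)} = 71 + l \left(-61 + l\right)$ ($m{\left(l \right)} = \left(-61 + l\right) l + 71 = l \left(-61 + l\right) + 71 = 71 + l \left(-61 + l\right)$)
$\frac{m{\left(-54 \right)}}{-2890} + \frac{3251}{Z{\left(68 \right)}} = \frac{71 + \left(-54\right)^{2} - -3294}{-2890} + \frac{3251}{2} = \left(71 + 2916 + 3294\right) \left(- \frac{1}{2890}\right) + 3251 \cdot \frac{1}{2} = 6281 \left(- \frac{1}{2890}\right) + \frac{3251}{2} = - \frac{6281}{2890} + \frac{3251}{2} = \frac{2345707}{1445}$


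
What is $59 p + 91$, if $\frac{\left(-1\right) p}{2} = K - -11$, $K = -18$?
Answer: $917$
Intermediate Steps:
$p = 14$ ($p = - 2 \left(-18 - -11\right) = - 2 \left(-18 + 11\right) = \left(-2\right) \left(-7\right) = 14$)
$59 p + 91 = 59 \cdot 14 + 91 = 826 + 91 = 917$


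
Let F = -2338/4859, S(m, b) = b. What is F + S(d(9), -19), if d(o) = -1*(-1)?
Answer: -94659/4859 ≈ -19.481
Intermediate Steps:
d(o) = 1
F = -2338/4859 (F = -2338*1/4859 = -2338/4859 ≈ -0.48117)
F + S(d(9), -19) = -2338/4859 - 19 = -94659/4859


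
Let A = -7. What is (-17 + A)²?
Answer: 576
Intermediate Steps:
(-17 + A)² = (-17 - 7)² = (-24)² = 576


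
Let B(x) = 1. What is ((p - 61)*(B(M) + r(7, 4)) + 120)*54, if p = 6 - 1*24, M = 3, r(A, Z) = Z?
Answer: -14850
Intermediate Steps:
p = -18 (p = 6 - 24 = -18)
((p - 61)*(B(M) + r(7, 4)) + 120)*54 = ((-18 - 61)*(1 + 4) + 120)*54 = (-79*5 + 120)*54 = (-395 + 120)*54 = -275*54 = -14850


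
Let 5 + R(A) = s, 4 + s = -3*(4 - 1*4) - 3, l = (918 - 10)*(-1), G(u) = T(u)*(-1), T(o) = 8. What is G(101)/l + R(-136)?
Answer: -2722/227 ≈ -11.991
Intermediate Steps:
G(u) = -8 (G(u) = 8*(-1) = -8)
l = -908 (l = 908*(-1) = -908)
s = -7 (s = -4 + (-3*(4 - 1*4) - 3) = -4 + (-3*(4 - 4) - 3) = -4 + (-3*0 - 3) = -4 + (0 - 3) = -4 - 3 = -7)
R(A) = -12 (R(A) = -5 - 7 = -12)
G(101)/l + R(-136) = -8/(-908) - 12 = -8*(-1/908) - 12 = 2/227 - 12 = -2722/227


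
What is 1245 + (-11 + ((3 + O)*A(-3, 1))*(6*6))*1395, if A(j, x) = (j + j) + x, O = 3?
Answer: -1520700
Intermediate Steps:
A(j, x) = x + 2*j (A(j, x) = 2*j + x = x + 2*j)
1245 + (-11 + ((3 + O)*A(-3, 1))*(6*6))*1395 = 1245 + (-11 + ((3 + 3)*(1 + 2*(-3)))*(6*6))*1395 = 1245 + (-11 + (6*(1 - 6))*36)*1395 = 1245 + (-11 + (6*(-5))*36)*1395 = 1245 + (-11 - 30*36)*1395 = 1245 + (-11 - 1080)*1395 = 1245 - 1091*1395 = 1245 - 1521945 = -1520700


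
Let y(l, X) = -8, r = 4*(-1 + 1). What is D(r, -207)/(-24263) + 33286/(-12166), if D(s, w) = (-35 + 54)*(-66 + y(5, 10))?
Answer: -1891179/706181 ≈ -2.6780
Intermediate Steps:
r = 0 (r = 4*0 = 0)
D(s, w) = -1406 (D(s, w) = (-35 + 54)*(-66 - 8) = 19*(-74) = -1406)
D(r, -207)/(-24263) + 33286/(-12166) = -1406/(-24263) + 33286/(-12166) = -1406*(-1/24263) + 33286*(-1/12166) = 74/1277 - 1513/553 = -1891179/706181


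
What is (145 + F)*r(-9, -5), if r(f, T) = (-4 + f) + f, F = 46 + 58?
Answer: -5478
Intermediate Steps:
F = 104
r(f, T) = -4 + 2*f
(145 + F)*r(-9, -5) = (145 + 104)*(-4 + 2*(-9)) = 249*(-4 - 18) = 249*(-22) = -5478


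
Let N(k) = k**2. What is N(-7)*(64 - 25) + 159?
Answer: 2070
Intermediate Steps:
N(-7)*(64 - 25) + 159 = (-7)**2*(64 - 25) + 159 = 49*39 + 159 = 1911 + 159 = 2070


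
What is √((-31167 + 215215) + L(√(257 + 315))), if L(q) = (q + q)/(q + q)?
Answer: 67*√41 ≈ 429.01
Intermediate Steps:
L(q) = 1 (L(q) = (2*q)/((2*q)) = (2*q)*(1/(2*q)) = 1)
√((-31167 + 215215) + L(√(257 + 315))) = √((-31167 + 215215) + 1) = √(184048 + 1) = √184049 = 67*√41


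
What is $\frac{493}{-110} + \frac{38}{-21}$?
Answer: $- \frac{14533}{2310} \approx -6.2913$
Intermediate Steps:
$\frac{493}{-110} + \frac{38}{-21} = 493 \left(- \frac{1}{110}\right) + 38 \left(- \frac{1}{21}\right) = - \frac{493}{110} - \frac{38}{21} = - \frac{14533}{2310}$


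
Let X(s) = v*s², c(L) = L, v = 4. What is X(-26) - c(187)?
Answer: 2517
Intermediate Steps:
X(s) = 4*s²
X(-26) - c(187) = 4*(-26)² - 1*187 = 4*676 - 187 = 2704 - 187 = 2517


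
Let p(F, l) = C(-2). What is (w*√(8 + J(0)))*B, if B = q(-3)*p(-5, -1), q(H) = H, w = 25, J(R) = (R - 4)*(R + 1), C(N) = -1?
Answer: 150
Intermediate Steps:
J(R) = (1 + R)*(-4 + R) (J(R) = (-4 + R)*(1 + R) = (1 + R)*(-4 + R))
p(F, l) = -1
B = 3 (B = -3*(-1) = 3)
(w*√(8 + J(0)))*B = (25*√(8 + (-4 + 0² - 3*0)))*3 = (25*√(8 + (-4 + 0 + 0)))*3 = (25*√(8 - 4))*3 = (25*√4)*3 = (25*2)*3 = 50*3 = 150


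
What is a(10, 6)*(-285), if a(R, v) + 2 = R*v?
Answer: -16530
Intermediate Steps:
a(R, v) = -2 + R*v
a(10, 6)*(-285) = (-2 + 10*6)*(-285) = (-2 + 60)*(-285) = 58*(-285) = -16530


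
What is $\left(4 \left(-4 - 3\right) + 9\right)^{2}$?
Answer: $361$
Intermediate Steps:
$\left(4 \left(-4 - 3\right) + 9\right)^{2} = \left(4 \left(-7\right) + 9\right)^{2} = \left(-28 + 9\right)^{2} = \left(-19\right)^{2} = 361$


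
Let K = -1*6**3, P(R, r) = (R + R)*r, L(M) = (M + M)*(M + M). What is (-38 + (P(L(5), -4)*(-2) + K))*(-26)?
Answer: -34996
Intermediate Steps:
L(M) = 4*M**2 (L(M) = (2*M)*(2*M) = 4*M**2)
P(R, r) = 2*R*r (P(R, r) = (2*R)*r = 2*R*r)
K = -216 (K = -1*216 = -216)
(-38 + (P(L(5), -4)*(-2) + K))*(-26) = (-38 + ((2*(4*5**2)*(-4))*(-2) - 216))*(-26) = (-38 + ((2*(4*25)*(-4))*(-2) - 216))*(-26) = (-38 + ((2*100*(-4))*(-2) - 216))*(-26) = (-38 + (-800*(-2) - 216))*(-26) = (-38 + (1600 - 216))*(-26) = (-38 + 1384)*(-26) = 1346*(-26) = -34996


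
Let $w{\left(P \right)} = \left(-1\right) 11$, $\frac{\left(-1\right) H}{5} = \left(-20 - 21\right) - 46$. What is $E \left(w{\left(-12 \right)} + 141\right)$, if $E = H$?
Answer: $56550$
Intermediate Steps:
$H = 435$ ($H = - 5 \left(\left(-20 - 21\right) - 46\right) = - 5 \left(-41 - 46\right) = \left(-5\right) \left(-87\right) = 435$)
$w{\left(P \right)} = -11$
$E = 435$
$E \left(w{\left(-12 \right)} + 141\right) = 435 \left(-11 + 141\right) = 435 \cdot 130 = 56550$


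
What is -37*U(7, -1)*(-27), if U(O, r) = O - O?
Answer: 0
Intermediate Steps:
U(O, r) = 0
-37*U(7, -1)*(-27) = -37*0*(-27) = 0*(-27) = 0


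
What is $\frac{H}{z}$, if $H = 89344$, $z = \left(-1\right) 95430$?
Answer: $- \frac{44672}{47715} \approx -0.93623$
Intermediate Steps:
$z = -95430$
$\frac{H}{z} = \frac{89344}{-95430} = 89344 \left(- \frac{1}{95430}\right) = - \frac{44672}{47715}$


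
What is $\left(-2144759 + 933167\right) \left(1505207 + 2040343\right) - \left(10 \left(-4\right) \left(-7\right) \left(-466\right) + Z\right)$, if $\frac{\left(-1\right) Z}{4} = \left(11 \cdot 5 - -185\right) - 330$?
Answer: $-4295759885480$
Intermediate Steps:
$Z = 360$ ($Z = - 4 \left(\left(11 \cdot 5 - -185\right) - 330\right) = - 4 \left(\left(55 + 185\right) - 330\right) = - 4 \left(240 - 330\right) = \left(-4\right) \left(-90\right) = 360$)
$\left(-2144759 + 933167\right) \left(1505207 + 2040343\right) - \left(10 \left(-4\right) \left(-7\right) \left(-466\right) + Z\right) = \left(-2144759 + 933167\right) \left(1505207 + 2040343\right) - \left(10 \left(-4\right) \left(-7\right) \left(-466\right) + 360\right) = \left(-1211592\right) 3545550 - \left(\left(-40\right) \left(-7\right) \left(-466\right) + 360\right) = -4295760015600 - \left(280 \left(-466\right) + 360\right) = -4295760015600 - \left(-130480 + 360\right) = -4295760015600 - -130120 = -4295760015600 + 130120 = -4295759885480$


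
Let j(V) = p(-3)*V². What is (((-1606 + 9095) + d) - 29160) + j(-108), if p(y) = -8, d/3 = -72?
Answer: -115199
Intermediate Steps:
d = -216 (d = 3*(-72) = -216)
j(V) = -8*V²
(((-1606 + 9095) + d) - 29160) + j(-108) = (((-1606 + 9095) - 216) - 29160) - 8*(-108)² = ((7489 - 216) - 29160) - 8*11664 = (7273 - 29160) - 93312 = -21887 - 93312 = -115199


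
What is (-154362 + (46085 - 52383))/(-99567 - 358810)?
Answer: 160660/458377 ≈ 0.35050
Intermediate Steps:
(-154362 + (46085 - 52383))/(-99567 - 358810) = (-154362 - 6298)/(-458377) = -160660*(-1/458377) = 160660/458377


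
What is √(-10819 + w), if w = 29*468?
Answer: √2753 ≈ 52.469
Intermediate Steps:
w = 13572
√(-10819 + w) = √(-10819 + 13572) = √2753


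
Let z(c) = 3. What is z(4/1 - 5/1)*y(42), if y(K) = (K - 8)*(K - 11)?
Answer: 3162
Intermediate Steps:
y(K) = (-11 + K)*(-8 + K) (y(K) = (-8 + K)*(-11 + K) = (-11 + K)*(-8 + K))
z(4/1 - 5/1)*y(42) = 3*(88 + 42² - 19*42) = 3*(88 + 1764 - 798) = 3*1054 = 3162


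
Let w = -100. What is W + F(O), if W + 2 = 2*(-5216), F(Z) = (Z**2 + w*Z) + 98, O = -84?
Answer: 5120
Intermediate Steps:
F(Z) = 98 + Z**2 - 100*Z (F(Z) = (Z**2 - 100*Z) + 98 = 98 + Z**2 - 100*Z)
W = -10434 (W = -2 + 2*(-5216) = -2 - 10432 = -10434)
W + F(O) = -10434 + (98 + (-84)**2 - 100*(-84)) = -10434 + (98 + 7056 + 8400) = -10434 + 15554 = 5120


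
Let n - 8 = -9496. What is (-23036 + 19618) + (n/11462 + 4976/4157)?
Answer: -81420838958/23823767 ≈ -3417.6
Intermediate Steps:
n = -9488 (n = 8 - 9496 = -9488)
(-23036 + 19618) + (n/11462 + 4976/4157) = (-23036 + 19618) + (-9488/11462 + 4976/4157) = -3418 + (-9488*1/11462 + 4976*(1/4157)) = -3418 + (-4744/5731 + 4976/4157) = -3418 + 8796648/23823767 = -81420838958/23823767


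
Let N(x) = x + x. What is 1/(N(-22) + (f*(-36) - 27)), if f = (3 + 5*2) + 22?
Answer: -1/1331 ≈ -0.00075131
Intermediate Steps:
f = 35 (f = (3 + 10) + 22 = 13 + 22 = 35)
N(x) = 2*x
1/(N(-22) + (f*(-36) - 27)) = 1/(2*(-22) + (35*(-36) - 27)) = 1/(-44 + (-1260 - 27)) = 1/(-44 - 1287) = 1/(-1331) = -1/1331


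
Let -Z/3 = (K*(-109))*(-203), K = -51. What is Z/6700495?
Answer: 3385431/6700495 ≈ 0.50525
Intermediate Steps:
Z = 3385431 (Z = -3*(-51*(-109))*(-203) = -16677*(-203) = -3*(-1128477) = 3385431)
Z/6700495 = 3385431/6700495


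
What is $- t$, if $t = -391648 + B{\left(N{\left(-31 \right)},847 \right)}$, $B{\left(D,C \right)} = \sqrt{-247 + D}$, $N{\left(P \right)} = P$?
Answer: $391648 - i \sqrt{278} \approx 3.9165 \cdot 10^{5} - 16.673 i$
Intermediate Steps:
$t = -391648 + i \sqrt{278}$ ($t = -391648 + \sqrt{-247 - 31} = -391648 + \sqrt{-278} = -391648 + i \sqrt{278} \approx -3.9165 \cdot 10^{5} + 16.673 i$)
$- t = - (-391648 + i \sqrt{278}) = 391648 - i \sqrt{278}$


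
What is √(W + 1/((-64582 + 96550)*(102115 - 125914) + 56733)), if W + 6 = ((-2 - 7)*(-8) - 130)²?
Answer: √1943409271006246488459/760749699 ≈ 57.948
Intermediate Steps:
W = 3358 (W = -6 + ((-2 - 7)*(-8) - 130)² = -6 + (-9*(-8) - 130)² = -6 + (72 - 130)² = -6 + (-58)² = -6 + 3364 = 3358)
√(W + 1/((-64582 + 96550)*(102115 - 125914) + 56733)) = √(3358 + 1/((-64582 + 96550)*(102115 - 125914) + 56733)) = √(3358 + 1/(31968*(-23799) + 56733)) = √(3358 + 1/(-760806432 + 56733)) = √(3358 + 1/(-760749699)) = √(3358 - 1/760749699) = √(2554597489241/760749699) = √1943409271006246488459/760749699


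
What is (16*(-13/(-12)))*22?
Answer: 1144/3 ≈ 381.33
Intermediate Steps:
(16*(-13/(-12)))*22 = (16*(-13*(-1/12)))*22 = (16*(13/12))*22 = (52/3)*22 = 1144/3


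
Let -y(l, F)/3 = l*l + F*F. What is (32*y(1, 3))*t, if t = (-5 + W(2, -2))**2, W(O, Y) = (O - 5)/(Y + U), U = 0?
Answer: -11760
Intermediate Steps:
W(O, Y) = (-5 + O)/Y (W(O, Y) = (O - 5)/(Y + 0) = (-5 + O)/Y)
t = 49/4 (t = (-5 + (-5 + 2)/(-2))**2 = (-5 - 1/2*(-3))**2 = (-5 + 3/2)**2 = (-7/2)**2 = 49/4 ≈ 12.250)
y(l, F) = -3*F**2 - 3*l**2 (y(l, F) = -3*(l*l + F*F) = -3*(l**2 + F**2) = -3*(F**2 + l**2) = -3*F**2 - 3*l**2)
(32*y(1, 3))*t = (32*(-3*3**2 - 3*1**2))*(49/4) = (32*(-3*9 - 3*1))*(49/4) = (32*(-27 - 3))*(49/4) = (32*(-30))*(49/4) = -960*49/4 = -11760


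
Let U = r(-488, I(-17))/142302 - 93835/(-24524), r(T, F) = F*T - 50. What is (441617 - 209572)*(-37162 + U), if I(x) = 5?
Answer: -5015079726532257745/581635708 ≈ -8.6224e+9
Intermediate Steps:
r(T, F) = -50 + F*T
U = 2215307235/581635708 (U = (-50 + 5*(-488))/142302 - 93835/(-24524) = (-50 - 2440)*(1/142302) - 93835*(-1/24524) = -2490*1/142302 + 93835/24524 = -415/23717 + 93835/24524 = 2215307235/581635708 ≈ 3.8088)
(441617 - 209572)*(-37162 + U) = (441617 - 209572)*(-37162 + 2215307235/581635708) = 232045*(-21612530873461/581635708) = -5015079726532257745/581635708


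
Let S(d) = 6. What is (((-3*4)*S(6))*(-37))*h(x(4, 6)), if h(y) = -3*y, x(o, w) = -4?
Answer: 31968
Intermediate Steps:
(((-3*4)*S(6))*(-37))*h(x(4, 6)) = ((-3*4*6)*(-37))*(-3*(-4)) = (-12*6*(-37))*12 = -72*(-37)*12 = 2664*12 = 31968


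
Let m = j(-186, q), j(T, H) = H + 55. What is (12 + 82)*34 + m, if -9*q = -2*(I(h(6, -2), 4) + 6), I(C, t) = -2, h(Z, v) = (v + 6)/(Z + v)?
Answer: 29267/9 ≈ 3251.9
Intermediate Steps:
h(Z, v) = (6 + v)/(Z + v)
q = 8/9 (q = -(-2)*(-2 + 6)/9 = -(-2)*4/9 = -1/9*(-8) = 8/9 ≈ 0.88889)
j(T, H) = 55 + H
m = 503/9 (m = 55 + 8/9 = 503/9 ≈ 55.889)
(12 + 82)*34 + m = (12 + 82)*34 + 503/9 = 94*34 + 503/9 = 3196 + 503/9 = 29267/9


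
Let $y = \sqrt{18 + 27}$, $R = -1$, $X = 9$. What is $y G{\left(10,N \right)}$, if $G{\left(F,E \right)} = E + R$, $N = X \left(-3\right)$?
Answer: $- 84 \sqrt{5} \approx -187.83$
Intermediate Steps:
$y = 3 \sqrt{5}$ ($y = \sqrt{45} = 3 \sqrt{5} \approx 6.7082$)
$N = -27$ ($N = 9 \left(-3\right) = -27$)
$G{\left(F,E \right)} = -1 + E$ ($G{\left(F,E \right)} = E - 1 = -1 + E$)
$y G{\left(10,N \right)} = 3 \sqrt{5} \left(-1 - 27\right) = 3 \sqrt{5} \left(-28\right) = - 84 \sqrt{5}$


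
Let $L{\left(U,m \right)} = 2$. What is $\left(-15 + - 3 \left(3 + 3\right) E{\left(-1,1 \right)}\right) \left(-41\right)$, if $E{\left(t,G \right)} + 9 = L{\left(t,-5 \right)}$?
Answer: $-4551$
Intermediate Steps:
$E{\left(t,G \right)} = -7$ ($E{\left(t,G \right)} = -9 + 2 = -7$)
$\left(-15 + - 3 \left(3 + 3\right) E{\left(-1,1 \right)}\right) \left(-41\right) = \left(-15 + - 3 \left(3 + 3\right) \left(-7\right)\right) \left(-41\right) = \left(-15 + \left(-3\right) 6 \left(-7\right)\right) \left(-41\right) = \left(-15 - -126\right) \left(-41\right) = \left(-15 + 126\right) \left(-41\right) = 111 \left(-41\right) = -4551$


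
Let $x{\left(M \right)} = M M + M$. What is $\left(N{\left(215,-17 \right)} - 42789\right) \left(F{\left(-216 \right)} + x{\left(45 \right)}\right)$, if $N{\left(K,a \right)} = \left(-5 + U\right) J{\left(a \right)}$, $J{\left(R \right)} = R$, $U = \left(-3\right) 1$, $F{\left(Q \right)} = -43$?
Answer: $-86457631$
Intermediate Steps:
$U = -3$
$N{\left(K,a \right)} = - 8 a$ ($N{\left(K,a \right)} = \left(-5 - 3\right) a = - 8 a$)
$x{\left(M \right)} = M + M^{2}$ ($x{\left(M \right)} = M^{2} + M = M + M^{2}$)
$\left(N{\left(215,-17 \right)} - 42789\right) \left(F{\left(-216 \right)} + x{\left(45 \right)}\right) = \left(\left(-8\right) \left(-17\right) - 42789\right) \left(-43 + 45 \left(1 + 45\right)\right) = \left(136 - 42789\right) \left(-43 + 45 \cdot 46\right) = - 42653 \left(-43 + 2070\right) = \left(-42653\right) 2027 = -86457631$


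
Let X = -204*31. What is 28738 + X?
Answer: 22414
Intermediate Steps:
X = -6324
28738 + X = 28738 - 6324 = 22414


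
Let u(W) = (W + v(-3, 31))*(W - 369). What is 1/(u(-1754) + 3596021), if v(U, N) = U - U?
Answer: 1/7319763 ≈ 1.3662e-7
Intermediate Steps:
v(U, N) = 0
u(W) = W*(-369 + W) (u(W) = (W + 0)*(W - 369) = W*(-369 + W))
1/(u(-1754) + 3596021) = 1/(-1754*(-369 - 1754) + 3596021) = 1/(-1754*(-2123) + 3596021) = 1/(3723742 + 3596021) = 1/7319763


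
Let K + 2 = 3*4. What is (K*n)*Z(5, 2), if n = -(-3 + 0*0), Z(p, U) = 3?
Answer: 90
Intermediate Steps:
n = 3 (n = -(-3 + 0) = -1*(-3) = 3)
K = 10 (K = -2 + 3*4 = -2 + 12 = 10)
(K*n)*Z(5, 2) = (10*3)*3 = 30*3 = 90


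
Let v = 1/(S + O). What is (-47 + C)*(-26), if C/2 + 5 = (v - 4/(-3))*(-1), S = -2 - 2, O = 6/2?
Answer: 4498/3 ≈ 1499.3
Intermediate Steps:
O = 3 (O = 6*(1/2) = 3)
S = -4
v = -1 (v = 1/(-4 + 3) = 1/(-1) = -1)
C = -32/3 (C = -10 + 2*((-1 - 4/(-3))*(-1)) = -10 + 2*((-1 - 4*(-1/3))*(-1)) = -10 + 2*((-1 + 4/3)*(-1)) = -10 + 2*((1/3)*(-1)) = -10 + 2*(-1/3) = -10 - 2/3 = -32/3 ≈ -10.667)
(-47 + C)*(-26) = (-47 - 32/3)*(-26) = -173/3*(-26) = 4498/3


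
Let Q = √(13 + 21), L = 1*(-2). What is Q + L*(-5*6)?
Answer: 60 + √34 ≈ 65.831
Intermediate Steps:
L = -2
Q = √34 ≈ 5.8309
Q + L*(-5*6) = √34 - (-10)*6 = √34 - 2*(-30) = √34 + 60 = 60 + √34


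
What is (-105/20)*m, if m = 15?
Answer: -315/4 ≈ -78.750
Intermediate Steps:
(-105/20)*m = -105/20*15 = -7*3/4*15 = -21/4*15 = -315/4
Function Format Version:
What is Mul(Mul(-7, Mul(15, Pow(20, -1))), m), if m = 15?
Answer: Rational(-315, 4) ≈ -78.750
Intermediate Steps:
Mul(Mul(-7, Mul(15, Pow(20, -1))), m) = Mul(Mul(-7, Mul(15, Pow(20, -1))), 15) = Mul(Mul(-7, Mul(15, Rational(1, 20))), 15) = Mul(Mul(-7, Rational(3, 4)), 15) = Mul(Rational(-21, 4), 15) = Rational(-315, 4)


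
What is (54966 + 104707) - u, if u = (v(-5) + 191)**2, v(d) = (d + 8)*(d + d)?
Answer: 133752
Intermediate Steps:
v(d) = 2*d*(8 + d) (v(d) = (8 + d)*(2*d) = 2*d*(8 + d))
u = 25921 (u = (2*(-5)*(8 - 5) + 191)**2 = (2*(-5)*3 + 191)**2 = (-30 + 191)**2 = 161**2 = 25921)
(54966 + 104707) - u = (54966 + 104707) - 1*25921 = 159673 - 25921 = 133752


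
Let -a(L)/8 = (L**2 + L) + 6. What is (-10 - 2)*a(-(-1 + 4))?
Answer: 1152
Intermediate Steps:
a(L) = -48 - 8*L - 8*L**2 (a(L) = -8*((L**2 + L) + 6) = -8*((L + L**2) + 6) = -8*(6 + L + L**2) = -48 - 8*L - 8*L**2)
(-10 - 2)*a(-(-1 + 4)) = (-10 - 2)*(-48 - (-8)*(-1 + 4) - 8*(-1 + 4)**2) = -12*(-48 - (-8)*3 - 8*(-1*3)**2) = -12*(-48 - 8*(-3) - 8*(-3)**2) = -12*(-48 + 24 - 8*9) = -12*(-48 + 24 - 72) = -12*(-96) = 1152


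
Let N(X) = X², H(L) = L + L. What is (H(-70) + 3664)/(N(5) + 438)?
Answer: 3524/463 ≈ 7.6112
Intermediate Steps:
H(L) = 2*L
(H(-70) + 3664)/(N(5) + 438) = (2*(-70) + 3664)/(5² + 438) = (-140 + 3664)/(25 + 438) = 3524/463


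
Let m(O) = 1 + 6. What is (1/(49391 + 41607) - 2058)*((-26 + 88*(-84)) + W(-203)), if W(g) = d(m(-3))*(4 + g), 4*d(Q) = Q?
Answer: 5817663175395/363992 ≈ 1.5983e+7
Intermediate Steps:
m(O) = 7
d(Q) = Q/4
W(g) = 7 + 7*g/4 (W(g) = ((1/4)*7)*(4 + g) = 7*(4 + g)/4 = 7 + 7*g/4)
(1/(49391 + 41607) - 2058)*((-26 + 88*(-84)) + W(-203)) = (1/(49391 + 41607) - 2058)*((-26 + 88*(-84)) + (7 + (7/4)*(-203))) = (1/90998 - 2058)*((-26 - 7392) + (7 - 1421/4)) = (1/90998 - 2058)*(-7418 - 1393/4) = -187273883/90998*(-31065/4) = 5817663175395/363992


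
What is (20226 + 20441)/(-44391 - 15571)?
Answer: -40667/59962 ≈ -0.67821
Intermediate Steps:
(20226 + 20441)/(-44391 - 15571) = 40667/(-59962) = 40667*(-1/59962) = -40667/59962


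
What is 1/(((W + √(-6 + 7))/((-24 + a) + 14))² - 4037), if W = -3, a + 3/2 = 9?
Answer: -25/100909 ≈ -0.00024775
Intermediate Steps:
a = 15/2 (a = -3/2 + 9 = 15/2 ≈ 7.5000)
1/(((W + √(-6 + 7))/((-24 + a) + 14))² - 4037) = 1/(((-3 + √(-6 + 7))/((-24 + 15/2) + 14))² - 4037) = 1/(((-3 + √1)/(-33/2 + 14))² - 4037) = 1/(((-3 + 1)/(-5/2))² - 4037) = 1/((-2*(-⅖))² - 4037) = 1/((⅘)² - 4037) = 1/(16/25 - 4037) = 1/(-100909/25) = -25/100909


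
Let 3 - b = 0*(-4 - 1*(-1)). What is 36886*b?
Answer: 110658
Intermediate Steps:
b = 3 (b = 3 - 0*(-4 - 1*(-1)) = 3 - 0*(-4 + 1) = 3 - 0*(-3) = 3 - 1*0 = 3 + 0 = 3)
36886*b = 36886*3 = 110658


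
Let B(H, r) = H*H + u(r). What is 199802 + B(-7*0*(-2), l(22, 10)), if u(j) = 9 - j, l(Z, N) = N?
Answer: 199801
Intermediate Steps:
B(H, r) = 9 + H**2 - r (B(H, r) = H*H + (9 - r) = H**2 + (9 - r) = 9 + H**2 - r)
199802 + B(-7*0*(-2), l(22, 10)) = 199802 + (9 + (-7*0*(-2))**2 - 1*10) = 199802 + (9 + (0*(-2))**2 - 10) = 199802 + (9 + 0**2 - 10) = 199802 + (9 + 0 - 10) = 199802 - 1 = 199801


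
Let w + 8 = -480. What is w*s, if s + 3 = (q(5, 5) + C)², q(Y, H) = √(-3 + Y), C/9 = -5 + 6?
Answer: -39040 - 8784*√2 ≈ -51462.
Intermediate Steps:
C = 9 (C = 9*(-5 + 6) = 9*1 = 9)
w = -488 (w = -8 - 480 = -488)
s = -3 + (9 + √2)² (s = -3 + (√(-3 + 5) + 9)² = -3 + (√2 + 9)² = -3 + (9 + √2)² ≈ 105.46)
w*s = -488*(80 + 18*√2) = -39040 - 8784*√2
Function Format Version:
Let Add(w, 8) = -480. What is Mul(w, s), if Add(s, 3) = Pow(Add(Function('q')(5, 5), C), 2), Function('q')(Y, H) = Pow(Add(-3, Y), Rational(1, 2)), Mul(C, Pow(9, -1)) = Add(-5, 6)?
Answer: Add(-39040, Mul(-8784, Pow(2, Rational(1, 2)))) ≈ -51462.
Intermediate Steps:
C = 9 (C = Mul(9, Add(-5, 6)) = Mul(9, 1) = 9)
w = -488 (w = Add(-8, -480) = -488)
s = Add(-3, Pow(Add(9, Pow(2, Rational(1, 2))), 2)) (s = Add(-3, Pow(Add(Pow(Add(-3, 5), Rational(1, 2)), 9), 2)) = Add(-3, Pow(Add(Pow(2, Rational(1, 2)), 9), 2)) = Add(-3, Pow(Add(9, Pow(2, Rational(1, 2))), 2)) ≈ 105.46)
Mul(w, s) = Mul(-488, Add(80, Mul(18, Pow(2, Rational(1, 2))))) = Add(-39040, Mul(-8784, Pow(2, Rational(1, 2))))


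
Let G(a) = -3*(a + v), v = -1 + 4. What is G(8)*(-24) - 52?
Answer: 740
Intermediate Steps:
v = 3
G(a) = -9 - 3*a (G(a) = -3*(a + 3) = -3*(3 + a) = -9 - 3*a)
G(8)*(-24) - 52 = (-9 - 3*8)*(-24) - 52 = (-9 - 24)*(-24) - 52 = -33*(-24) - 52 = 792 - 52 = 740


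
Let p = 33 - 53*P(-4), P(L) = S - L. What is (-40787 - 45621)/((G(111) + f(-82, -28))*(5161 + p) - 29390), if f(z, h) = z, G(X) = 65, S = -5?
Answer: 86408/118589 ≈ 0.72863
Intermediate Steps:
P(L) = -5 - L
p = 86 (p = 33 - 53*(-5 - 1*(-4)) = 33 - 53*(-5 + 4) = 33 - 53*(-1) = 33 + 53 = 86)
(-40787 - 45621)/((G(111) + f(-82, -28))*(5161 + p) - 29390) = (-40787 - 45621)/((65 - 82)*(5161 + 86) - 29390) = -86408/(-17*5247 - 29390) = -86408/(-89199 - 29390) = -86408/(-118589) = -86408*(-1/118589) = 86408/118589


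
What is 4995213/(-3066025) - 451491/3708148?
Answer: -19907271788799/11369274471700 ≈ -1.7510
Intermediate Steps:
4995213/(-3066025) - 451491/3708148 = 4995213*(-1/3066025) - 451491*1/3708148 = -4995213/3066025 - 451491/3708148 = -19907271788799/11369274471700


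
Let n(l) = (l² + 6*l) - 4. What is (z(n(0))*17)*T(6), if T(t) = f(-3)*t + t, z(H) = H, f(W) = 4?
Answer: -2040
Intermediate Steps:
n(l) = -4 + l² + 6*l
T(t) = 5*t (T(t) = 4*t + t = 5*t)
(z(n(0))*17)*T(6) = ((-4 + 0² + 6*0)*17)*(5*6) = ((-4 + 0 + 0)*17)*30 = -4*17*30 = -68*30 = -2040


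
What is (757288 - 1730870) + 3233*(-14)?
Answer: -1018844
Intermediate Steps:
(757288 - 1730870) + 3233*(-14) = -973582 - 45262 = -1018844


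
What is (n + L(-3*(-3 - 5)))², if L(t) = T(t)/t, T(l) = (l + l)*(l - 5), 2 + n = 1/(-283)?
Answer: 103774969/80089 ≈ 1295.7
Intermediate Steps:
n = -567/283 (n = -2 + 1/(-283) = -2 - 1/283 = -567/283 ≈ -2.0035)
T(l) = 2*l*(-5 + l) (T(l) = (2*l)*(-5 + l) = 2*l*(-5 + l))
L(t) = -10 + 2*t (L(t) = (2*t*(-5 + t))/t = -10 + 2*t)
(n + L(-3*(-3 - 5)))² = (-567/283 + (-10 + 2*(-3*(-3 - 5))))² = (-567/283 + (-10 + 2*(-3*(-8))))² = (-567/283 + (-10 + 2*24))² = (-567/283 + (-10 + 48))² = (-567/283 + 38)² = (10187/283)² = 103774969/80089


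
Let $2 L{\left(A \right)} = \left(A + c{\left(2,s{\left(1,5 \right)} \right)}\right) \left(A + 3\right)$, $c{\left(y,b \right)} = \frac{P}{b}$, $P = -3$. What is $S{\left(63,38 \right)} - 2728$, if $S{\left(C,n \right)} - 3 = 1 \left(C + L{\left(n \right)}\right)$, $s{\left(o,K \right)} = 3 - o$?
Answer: $- \frac{7655}{4} \approx -1913.8$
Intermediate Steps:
$c{\left(y,b \right)} = - \frac{3}{b}$
$L{\left(A \right)} = \frac{\left(3 + A\right) \left(- \frac{3}{2} + A\right)}{2}$ ($L{\left(A \right)} = \frac{\left(A - \frac{3}{3 - 1}\right) \left(A + 3\right)}{2} = \frac{\left(A - \frac{3}{3 - 1}\right) \left(3 + A\right)}{2} = \frac{\left(A - \frac{3}{2}\right) \left(3 + A\right)}{2} = \frac{\left(- \frac{3}{2} + A\right) \left(3 + A\right)}{2} = \frac{\left(3 + A\right) \left(- \frac{3}{2} + A\right)}{2}$)
$S{\left(C,n \right)} = \frac{3}{4} + C + \frac{n^{2}}{2} + \frac{3 n}{4}$ ($S{\left(C,n \right)} = 3 + 1 \left(C + \left(- \frac{9}{4} + \frac{n^{2}}{2} + \frac{3 n}{4}\right)\right) = 3 + 1 \left(- \frac{9}{4} + C + \frac{n^{2}}{2} + \frac{3 n}{4}\right) = 3 + \left(- \frac{9}{4} + C + \frac{n^{2}}{2} + \frac{3 n}{4}\right) = \frac{3}{4} + C + \frac{n^{2}}{2} + \frac{3 n}{4}$)
$S{\left(63,38 \right)} - 2728 = \left(\frac{3}{4} + 63 + \frac{38^{2}}{2} + \frac{3}{4} \cdot 38\right) - 2728 = \left(\frac{3}{4} + 63 + \frac{1}{2} \cdot 1444 + \frac{57}{2}\right) - 2728 = \left(\frac{3}{4} + 63 + 722 + \frac{57}{2}\right) - 2728 = \frac{3257}{4} - 2728 = - \frac{7655}{4}$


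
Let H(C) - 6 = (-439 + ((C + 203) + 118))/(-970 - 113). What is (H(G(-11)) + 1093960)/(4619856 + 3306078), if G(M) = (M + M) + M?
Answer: 1184765329/8583786522 ≈ 0.13802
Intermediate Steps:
G(M) = 3*M (G(M) = 2*M + M = 3*M)
H(C) = 6616/1083 - C/1083 (H(C) = 6 + (-439 + ((C + 203) + 118))/(-970 - 113) = 6 + (-439 + ((203 + C) + 118))/(-1083) = 6 + (-439 + (321 + C))*(-1/1083) = 6 + (-118 + C)*(-1/1083) = 6 + (118/1083 - C/1083) = 6616/1083 - C/1083)
(H(G(-11)) + 1093960)/(4619856 + 3306078) = ((6616/1083 - (-11)/361) + 1093960)/(4619856 + 3306078) = ((6616/1083 - 1/1083*(-33)) + 1093960)/7925934 = ((6616/1083 + 11/361) + 1093960)*(1/7925934) = (6649/1083 + 1093960)*(1/7925934) = (1184765329/1083)*(1/7925934) = 1184765329/8583786522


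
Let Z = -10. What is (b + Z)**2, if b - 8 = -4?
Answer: 36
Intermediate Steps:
b = 4 (b = 8 - 4 = 4)
(b + Z)**2 = (4 - 10)**2 = (-6)**2 = 36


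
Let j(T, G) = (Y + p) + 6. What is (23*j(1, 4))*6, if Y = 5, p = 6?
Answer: 2346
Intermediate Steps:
j(T, G) = 17 (j(T, G) = (5 + 6) + 6 = 11 + 6 = 17)
(23*j(1, 4))*6 = (23*17)*6 = 391*6 = 2346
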